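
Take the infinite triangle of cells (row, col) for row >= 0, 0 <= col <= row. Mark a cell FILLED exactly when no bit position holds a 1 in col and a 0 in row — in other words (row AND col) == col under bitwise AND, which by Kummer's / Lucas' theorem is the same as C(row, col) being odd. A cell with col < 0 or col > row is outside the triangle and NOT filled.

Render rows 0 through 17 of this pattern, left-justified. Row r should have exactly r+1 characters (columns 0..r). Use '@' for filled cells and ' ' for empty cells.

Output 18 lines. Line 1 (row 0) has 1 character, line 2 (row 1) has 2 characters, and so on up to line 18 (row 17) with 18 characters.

Answer: @
@@
@ @
@@@@
@   @
@@  @@
@ @ @ @
@@@@@@@@
@       @
@@      @@
@ @     @ @
@@@@    @@@@
@   @   @   @
@@  @@  @@  @@
@ @ @ @ @ @ @ @
@@@@@@@@@@@@@@@@
@               @
@@              @@

Derivation:
r0=0: @
r1=1: @@
r2=10: @ @
r3=11: @@@@
r4=100: @   @
r5=101: @@  @@
r6=110: @ @ @ @
r7=111: @@@@@@@@
r8=1000: @       @
r9=1001: @@      @@
r10=1010: @ @     @ @
r11=1011: @@@@    @@@@
r12=1100: @   @   @   @
r13=1101: @@  @@  @@  @@
r14=1110: @ @ @ @ @ @ @ @
r15=1111: @@@@@@@@@@@@@@@@
r16=10000: @               @
r17=10001: @@              @@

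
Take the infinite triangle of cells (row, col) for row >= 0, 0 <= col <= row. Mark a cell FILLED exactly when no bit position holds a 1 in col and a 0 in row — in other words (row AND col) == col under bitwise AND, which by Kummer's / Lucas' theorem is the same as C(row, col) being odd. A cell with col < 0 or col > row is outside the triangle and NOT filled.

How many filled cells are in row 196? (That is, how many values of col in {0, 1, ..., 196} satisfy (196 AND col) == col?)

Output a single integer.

196 in binary = 11000100
popcount(196) = number of 1-bits in 11000100 = 3
A col c satisfies (196 AND c) == c iff every set bit of c is also set in 196; each of the 3 set bits of 196 can independently be on or off in c.
count = 2^3 = 8

Answer: 8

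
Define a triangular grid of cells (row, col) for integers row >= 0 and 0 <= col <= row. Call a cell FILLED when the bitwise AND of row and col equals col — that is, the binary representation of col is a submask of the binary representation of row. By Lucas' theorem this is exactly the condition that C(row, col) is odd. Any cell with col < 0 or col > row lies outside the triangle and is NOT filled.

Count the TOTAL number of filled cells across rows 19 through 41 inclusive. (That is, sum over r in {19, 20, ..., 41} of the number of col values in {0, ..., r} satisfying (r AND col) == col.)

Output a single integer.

r19=10011 pc3: +8 =8
r20=10100 pc2: +4 =12
r21=10101 pc3: +8 =20
r22=10110 pc3: +8 =28
r23=10111 pc4: +16 =44
r24=11000 pc2: +4 =48
r25=11001 pc3: +8 =56
r26=11010 pc3: +8 =64
r27=11011 pc4: +16 =80
r28=11100 pc3: +8 =88
r29=11101 pc4: +16 =104
r30=11110 pc4: +16 =120
r31=11111 pc5: +32 =152
r32=100000 pc1: +2 =154
r33=100001 pc2: +4 =158
r34=100010 pc2: +4 =162
r35=100011 pc3: +8 =170
r36=100100 pc2: +4 =174
r37=100101 pc3: +8 =182
r38=100110 pc3: +8 =190
r39=100111 pc4: +16 =206
r40=101000 pc2: +4 =210
r41=101001 pc3: +8 =218

Answer: 218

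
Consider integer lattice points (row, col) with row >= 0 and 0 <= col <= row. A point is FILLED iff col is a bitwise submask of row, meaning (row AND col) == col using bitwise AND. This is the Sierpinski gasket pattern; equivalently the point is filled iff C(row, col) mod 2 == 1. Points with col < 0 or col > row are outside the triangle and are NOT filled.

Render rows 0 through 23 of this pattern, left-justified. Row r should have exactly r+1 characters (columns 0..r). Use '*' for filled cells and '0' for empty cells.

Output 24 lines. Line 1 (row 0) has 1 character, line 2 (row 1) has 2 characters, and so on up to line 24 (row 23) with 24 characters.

r0=0: *
r1=1: **
r2=10: *0*
r3=11: ****
r4=100: *000*
r5=101: **00**
r6=110: *0*0*0*
r7=111: ********
r8=1000: *0000000*
r9=1001: **000000**
r10=1010: *0*00000*0*
r11=1011: ****0000****
r12=1100: *000*000*000*
r13=1101: **00**00**00**
r14=1110: *0*0*0*0*0*0*0*
r15=1111: ****************
r16=10000: *000000000000000*
r17=10001: **00000000000000**
r18=10010: *0*0000000000000*0*
r19=10011: ****000000000000****
r20=10100: *000*00000000000*000*
r21=10101: **00**0000000000**00**
r22=10110: *0*0*0*000000000*0*0*0*
r23=10111: ********00000000********

Answer: *
**
*0*
****
*000*
**00**
*0*0*0*
********
*0000000*
**000000**
*0*00000*0*
****0000****
*000*000*000*
**00**00**00**
*0*0*0*0*0*0*0*
****************
*000000000000000*
**00000000000000**
*0*0000000000000*0*
****000000000000****
*000*00000000000*000*
**00**0000000000**00**
*0*0*0*000000000*0*0*0*
********00000000********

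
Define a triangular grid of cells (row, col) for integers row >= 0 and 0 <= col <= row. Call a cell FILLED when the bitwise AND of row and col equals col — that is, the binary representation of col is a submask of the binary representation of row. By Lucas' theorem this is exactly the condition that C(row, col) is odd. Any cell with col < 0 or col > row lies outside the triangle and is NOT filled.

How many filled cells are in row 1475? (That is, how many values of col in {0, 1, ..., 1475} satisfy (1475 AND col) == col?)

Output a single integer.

1475 in binary = 10111000011
popcount(1475) = number of 1-bits in 10111000011 = 6
A col c satisfies (1475 AND c) == c iff every set bit of c is also set in 1475; each of the 6 set bits of 1475 can independently be on or off in c.
count = 2^6 = 64

Answer: 64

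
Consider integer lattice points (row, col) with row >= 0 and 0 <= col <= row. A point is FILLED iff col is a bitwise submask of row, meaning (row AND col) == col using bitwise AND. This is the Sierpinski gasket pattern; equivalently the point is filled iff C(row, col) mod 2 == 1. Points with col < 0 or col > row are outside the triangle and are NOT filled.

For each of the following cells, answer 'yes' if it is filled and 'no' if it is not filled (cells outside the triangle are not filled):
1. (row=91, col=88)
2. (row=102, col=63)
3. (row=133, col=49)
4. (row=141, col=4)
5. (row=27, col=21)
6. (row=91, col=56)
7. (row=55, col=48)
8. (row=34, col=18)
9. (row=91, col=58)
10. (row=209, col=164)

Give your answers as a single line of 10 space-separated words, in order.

Answer: yes no no yes no no yes no no no

Derivation:
(91,88): row=0b1011011, col=0b1011000, row AND col = 0b1011000 = 88; 88 == 88 -> filled
(102,63): row=0b1100110, col=0b111111, row AND col = 0b100110 = 38; 38 != 63 -> empty
(133,49): row=0b10000101, col=0b110001, row AND col = 0b1 = 1; 1 != 49 -> empty
(141,4): row=0b10001101, col=0b100, row AND col = 0b100 = 4; 4 == 4 -> filled
(27,21): row=0b11011, col=0b10101, row AND col = 0b10001 = 17; 17 != 21 -> empty
(91,56): row=0b1011011, col=0b111000, row AND col = 0b11000 = 24; 24 != 56 -> empty
(55,48): row=0b110111, col=0b110000, row AND col = 0b110000 = 48; 48 == 48 -> filled
(34,18): row=0b100010, col=0b10010, row AND col = 0b10 = 2; 2 != 18 -> empty
(91,58): row=0b1011011, col=0b111010, row AND col = 0b11010 = 26; 26 != 58 -> empty
(209,164): row=0b11010001, col=0b10100100, row AND col = 0b10000000 = 128; 128 != 164 -> empty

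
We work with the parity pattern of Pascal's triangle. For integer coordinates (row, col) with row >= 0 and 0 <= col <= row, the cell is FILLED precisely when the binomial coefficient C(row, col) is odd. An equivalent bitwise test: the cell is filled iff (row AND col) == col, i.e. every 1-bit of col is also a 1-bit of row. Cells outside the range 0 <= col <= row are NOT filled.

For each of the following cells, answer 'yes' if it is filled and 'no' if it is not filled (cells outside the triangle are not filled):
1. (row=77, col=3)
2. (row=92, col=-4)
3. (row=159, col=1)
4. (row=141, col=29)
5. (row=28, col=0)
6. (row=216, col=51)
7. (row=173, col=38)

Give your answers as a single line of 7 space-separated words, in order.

(77,3): row=0b1001101, col=0b11, row AND col = 0b1 = 1; 1 != 3 -> empty
(92,-4): col outside [0, 92] -> not filled
(159,1): row=0b10011111, col=0b1, row AND col = 0b1 = 1; 1 == 1 -> filled
(141,29): row=0b10001101, col=0b11101, row AND col = 0b1101 = 13; 13 != 29 -> empty
(28,0): row=0b11100, col=0b0, row AND col = 0b0 = 0; 0 == 0 -> filled
(216,51): row=0b11011000, col=0b110011, row AND col = 0b10000 = 16; 16 != 51 -> empty
(173,38): row=0b10101101, col=0b100110, row AND col = 0b100100 = 36; 36 != 38 -> empty

Answer: no no yes no yes no no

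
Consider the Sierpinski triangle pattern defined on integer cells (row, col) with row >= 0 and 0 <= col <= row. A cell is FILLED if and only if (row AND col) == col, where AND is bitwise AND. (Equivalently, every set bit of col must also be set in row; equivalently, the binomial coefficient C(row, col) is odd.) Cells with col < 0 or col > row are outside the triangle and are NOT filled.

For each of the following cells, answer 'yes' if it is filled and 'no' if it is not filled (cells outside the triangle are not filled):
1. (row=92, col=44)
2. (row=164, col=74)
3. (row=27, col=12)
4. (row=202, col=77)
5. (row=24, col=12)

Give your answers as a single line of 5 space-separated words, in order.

Answer: no no no no no

Derivation:
(92,44): row=0b1011100, col=0b101100, row AND col = 0b1100 = 12; 12 != 44 -> empty
(164,74): row=0b10100100, col=0b1001010, row AND col = 0b0 = 0; 0 != 74 -> empty
(27,12): row=0b11011, col=0b1100, row AND col = 0b1000 = 8; 8 != 12 -> empty
(202,77): row=0b11001010, col=0b1001101, row AND col = 0b1001000 = 72; 72 != 77 -> empty
(24,12): row=0b11000, col=0b1100, row AND col = 0b1000 = 8; 8 != 12 -> empty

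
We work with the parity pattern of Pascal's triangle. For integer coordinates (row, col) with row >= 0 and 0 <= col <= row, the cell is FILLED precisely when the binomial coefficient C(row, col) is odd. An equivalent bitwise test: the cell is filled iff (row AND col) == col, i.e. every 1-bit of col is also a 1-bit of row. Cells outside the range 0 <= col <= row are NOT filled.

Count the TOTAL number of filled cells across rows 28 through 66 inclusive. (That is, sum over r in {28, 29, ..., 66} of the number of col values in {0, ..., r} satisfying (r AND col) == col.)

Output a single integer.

Answer: 568

Derivation:
r28=11100 pc3: +8 =8
r29=11101 pc4: +16 =24
r30=11110 pc4: +16 =40
r31=11111 pc5: +32 =72
r32=100000 pc1: +2 =74
r33=100001 pc2: +4 =78
r34=100010 pc2: +4 =82
r35=100011 pc3: +8 =90
r36=100100 pc2: +4 =94
r37=100101 pc3: +8 =102
r38=100110 pc3: +8 =110
r39=100111 pc4: +16 =126
r40=101000 pc2: +4 =130
r41=101001 pc3: +8 =138
r42=101010 pc3: +8 =146
r43=101011 pc4: +16 =162
r44=101100 pc3: +8 =170
r45=101101 pc4: +16 =186
r46=101110 pc4: +16 =202
r47=101111 pc5: +32 =234
r48=110000 pc2: +4 =238
r49=110001 pc3: +8 =246
r50=110010 pc3: +8 =254
r51=110011 pc4: +16 =270
r52=110100 pc3: +8 =278
r53=110101 pc4: +16 =294
r54=110110 pc4: +16 =310
r55=110111 pc5: +32 =342
r56=111000 pc3: +8 =350
r57=111001 pc4: +16 =366
r58=111010 pc4: +16 =382
r59=111011 pc5: +32 =414
r60=111100 pc4: +16 =430
r61=111101 pc5: +32 =462
r62=111110 pc5: +32 =494
r63=111111 pc6: +64 =558
r64=1000000 pc1: +2 =560
r65=1000001 pc2: +4 =564
r66=1000010 pc2: +4 =568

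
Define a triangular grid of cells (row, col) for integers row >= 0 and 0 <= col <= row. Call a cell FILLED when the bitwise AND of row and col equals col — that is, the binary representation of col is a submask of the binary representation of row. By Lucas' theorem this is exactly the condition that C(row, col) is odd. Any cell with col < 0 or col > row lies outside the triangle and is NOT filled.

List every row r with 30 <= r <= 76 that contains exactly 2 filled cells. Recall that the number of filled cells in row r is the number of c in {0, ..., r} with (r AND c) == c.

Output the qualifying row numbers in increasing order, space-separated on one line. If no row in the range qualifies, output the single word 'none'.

Answer: 32 64

Derivation:
Row r has 2^popcount(r) filled cells, so we need popcount(r) = log2(2) = 1.
Scan r = 30..76 and keep those with exactly 1 one-bits:
r=30=11110 popcount=4 -> skip
r=31=11111 popcount=5 -> skip
r=32=100000 popcount=1 -> KEEP
r=33=100001 popcount=2 -> skip
r=34=100010 popcount=2 -> skip
r=35=100011 popcount=3 -> skip
r=36=100100 popcount=2 -> skip
r=37=100101 popcount=3 -> skip
r=38=100110 popcount=3 -> skip
r=39=100111 popcount=4 -> skip
r=40=101000 popcount=2 -> skip
r=41=101001 popcount=3 -> skip
r=42=101010 popcount=3 -> skip
r=43=101011 popcount=4 -> skip
r=44=101100 popcount=3 -> skip
r=45=101101 popcount=4 -> skip
r=46=101110 popcount=4 -> skip
r=47=101111 popcount=5 -> skip
r=48=110000 popcount=2 -> skip
r=49=110001 popcount=3 -> skip
r=50=110010 popcount=3 -> skip
r=51=110011 popcount=4 -> skip
r=52=110100 popcount=3 -> skip
r=53=110101 popcount=4 -> skip
r=54=110110 popcount=4 -> skip
r=55=110111 popcount=5 -> skip
r=56=111000 popcount=3 -> skip
r=57=111001 popcount=4 -> skip
r=58=111010 popcount=4 -> skip
r=59=111011 popcount=5 -> skip
r=60=111100 popcount=4 -> skip
r=61=111101 popcount=5 -> skip
r=62=111110 popcount=5 -> skip
r=63=111111 popcount=6 -> skip
r=64=1000000 popcount=1 -> KEEP
r=65=1000001 popcount=2 -> skip
r=66=1000010 popcount=2 -> skip
r=67=1000011 popcount=3 -> skip
r=68=1000100 popcount=2 -> skip
r=69=1000101 popcount=3 -> skip
r=70=1000110 popcount=3 -> skip
r=71=1000111 popcount=4 -> skip
r=72=1001000 popcount=2 -> skip
r=73=1001001 popcount=3 -> skip
r=74=1001010 popcount=3 -> skip
r=75=1001011 popcount=4 -> skip
r=76=1001100 popcount=3 -> skip
Kept rows: 32 64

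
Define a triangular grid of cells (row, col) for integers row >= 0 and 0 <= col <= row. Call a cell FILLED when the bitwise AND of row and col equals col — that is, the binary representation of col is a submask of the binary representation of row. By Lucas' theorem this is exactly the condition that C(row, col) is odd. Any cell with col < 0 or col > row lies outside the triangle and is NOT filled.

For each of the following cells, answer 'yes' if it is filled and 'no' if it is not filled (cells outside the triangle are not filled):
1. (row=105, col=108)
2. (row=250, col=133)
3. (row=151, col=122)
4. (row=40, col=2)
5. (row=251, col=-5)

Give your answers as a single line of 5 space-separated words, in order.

Answer: no no no no no

Derivation:
(105,108): col outside [0, 105] -> not filled
(250,133): row=0b11111010, col=0b10000101, row AND col = 0b10000000 = 128; 128 != 133 -> empty
(151,122): row=0b10010111, col=0b1111010, row AND col = 0b10010 = 18; 18 != 122 -> empty
(40,2): row=0b101000, col=0b10, row AND col = 0b0 = 0; 0 != 2 -> empty
(251,-5): col outside [0, 251] -> not filled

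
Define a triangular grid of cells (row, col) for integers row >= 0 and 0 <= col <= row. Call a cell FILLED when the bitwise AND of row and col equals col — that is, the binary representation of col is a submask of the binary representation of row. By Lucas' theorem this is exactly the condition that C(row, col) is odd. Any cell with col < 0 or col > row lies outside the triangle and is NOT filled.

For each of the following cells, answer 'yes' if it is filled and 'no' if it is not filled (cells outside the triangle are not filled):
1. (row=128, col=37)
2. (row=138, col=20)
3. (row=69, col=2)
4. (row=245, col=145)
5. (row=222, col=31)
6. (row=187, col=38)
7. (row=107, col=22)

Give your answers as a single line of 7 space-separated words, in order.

Answer: no no no yes no no no

Derivation:
(128,37): row=0b10000000, col=0b100101, row AND col = 0b0 = 0; 0 != 37 -> empty
(138,20): row=0b10001010, col=0b10100, row AND col = 0b0 = 0; 0 != 20 -> empty
(69,2): row=0b1000101, col=0b10, row AND col = 0b0 = 0; 0 != 2 -> empty
(245,145): row=0b11110101, col=0b10010001, row AND col = 0b10010001 = 145; 145 == 145 -> filled
(222,31): row=0b11011110, col=0b11111, row AND col = 0b11110 = 30; 30 != 31 -> empty
(187,38): row=0b10111011, col=0b100110, row AND col = 0b100010 = 34; 34 != 38 -> empty
(107,22): row=0b1101011, col=0b10110, row AND col = 0b10 = 2; 2 != 22 -> empty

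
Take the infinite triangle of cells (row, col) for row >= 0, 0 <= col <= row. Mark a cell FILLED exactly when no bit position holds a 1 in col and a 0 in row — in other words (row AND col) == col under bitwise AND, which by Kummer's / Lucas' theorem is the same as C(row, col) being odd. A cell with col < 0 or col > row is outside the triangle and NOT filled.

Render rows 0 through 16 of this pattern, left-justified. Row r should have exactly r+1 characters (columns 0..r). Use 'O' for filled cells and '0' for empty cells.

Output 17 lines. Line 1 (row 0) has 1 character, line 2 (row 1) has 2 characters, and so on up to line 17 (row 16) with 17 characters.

Answer: O
OO
O0O
OOOO
O000O
OO00OO
O0O0O0O
OOOOOOOO
O0000000O
OO000000OO
O0O00000O0O
OOOO0000OOOO
O000O000O000O
OO00OO00OO00OO
O0O0O0O0O0O0O0O
OOOOOOOOOOOOOOOO
O000000000000000O

Derivation:
r0=0: O
r1=1: OO
r2=10: O0O
r3=11: OOOO
r4=100: O000O
r5=101: OO00OO
r6=110: O0O0O0O
r7=111: OOOOOOOO
r8=1000: O0000000O
r9=1001: OO000000OO
r10=1010: O0O00000O0O
r11=1011: OOOO0000OOOO
r12=1100: O000O000O000O
r13=1101: OO00OO00OO00OO
r14=1110: O0O0O0O0O0O0O0O
r15=1111: OOOOOOOOOOOOOOOO
r16=10000: O000000000000000O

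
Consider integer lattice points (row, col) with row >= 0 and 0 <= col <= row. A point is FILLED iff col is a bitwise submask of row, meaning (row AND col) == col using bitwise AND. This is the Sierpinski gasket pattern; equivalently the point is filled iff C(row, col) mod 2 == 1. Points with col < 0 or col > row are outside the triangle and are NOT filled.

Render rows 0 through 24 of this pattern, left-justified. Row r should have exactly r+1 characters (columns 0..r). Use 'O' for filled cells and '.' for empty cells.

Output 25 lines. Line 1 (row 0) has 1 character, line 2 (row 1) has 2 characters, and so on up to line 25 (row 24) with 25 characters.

r0=0: O
r1=1: OO
r2=10: O.O
r3=11: OOOO
r4=100: O...O
r5=101: OO..OO
r6=110: O.O.O.O
r7=111: OOOOOOOO
r8=1000: O.......O
r9=1001: OO......OO
r10=1010: O.O.....O.O
r11=1011: OOOO....OOOO
r12=1100: O...O...O...O
r13=1101: OO..OO..OO..OO
r14=1110: O.O.O.O.O.O.O.O
r15=1111: OOOOOOOOOOOOOOOO
r16=10000: O...............O
r17=10001: OO..............OO
r18=10010: O.O.............O.O
r19=10011: OOOO............OOOO
r20=10100: O...O...........O...O
r21=10101: OO..OO..........OO..OO
r22=10110: O.O.O.O.........O.O.O.O
r23=10111: OOOOOOOO........OOOOOOOO
r24=11000: O.......O.......O.......O

Answer: O
OO
O.O
OOOO
O...O
OO..OO
O.O.O.O
OOOOOOOO
O.......O
OO......OO
O.O.....O.O
OOOO....OOOO
O...O...O...O
OO..OO..OO..OO
O.O.O.O.O.O.O.O
OOOOOOOOOOOOOOOO
O...............O
OO..............OO
O.O.............O.O
OOOO............OOOO
O...O...........O...O
OO..OO..........OO..OO
O.O.O.O.........O.O.O.O
OOOOOOOO........OOOOOOOO
O.......O.......O.......O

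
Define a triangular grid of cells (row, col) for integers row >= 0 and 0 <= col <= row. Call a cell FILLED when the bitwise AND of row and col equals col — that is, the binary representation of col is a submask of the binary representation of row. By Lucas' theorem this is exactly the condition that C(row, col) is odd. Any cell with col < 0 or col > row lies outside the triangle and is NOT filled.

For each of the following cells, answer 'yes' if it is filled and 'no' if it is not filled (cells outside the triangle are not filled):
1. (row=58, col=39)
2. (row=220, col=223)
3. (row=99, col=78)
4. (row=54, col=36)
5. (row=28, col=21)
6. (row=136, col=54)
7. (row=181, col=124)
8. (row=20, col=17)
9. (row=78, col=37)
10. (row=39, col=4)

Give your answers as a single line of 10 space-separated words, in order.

Answer: no no no yes no no no no no yes

Derivation:
(58,39): row=0b111010, col=0b100111, row AND col = 0b100010 = 34; 34 != 39 -> empty
(220,223): col outside [0, 220] -> not filled
(99,78): row=0b1100011, col=0b1001110, row AND col = 0b1000010 = 66; 66 != 78 -> empty
(54,36): row=0b110110, col=0b100100, row AND col = 0b100100 = 36; 36 == 36 -> filled
(28,21): row=0b11100, col=0b10101, row AND col = 0b10100 = 20; 20 != 21 -> empty
(136,54): row=0b10001000, col=0b110110, row AND col = 0b0 = 0; 0 != 54 -> empty
(181,124): row=0b10110101, col=0b1111100, row AND col = 0b110100 = 52; 52 != 124 -> empty
(20,17): row=0b10100, col=0b10001, row AND col = 0b10000 = 16; 16 != 17 -> empty
(78,37): row=0b1001110, col=0b100101, row AND col = 0b100 = 4; 4 != 37 -> empty
(39,4): row=0b100111, col=0b100, row AND col = 0b100 = 4; 4 == 4 -> filled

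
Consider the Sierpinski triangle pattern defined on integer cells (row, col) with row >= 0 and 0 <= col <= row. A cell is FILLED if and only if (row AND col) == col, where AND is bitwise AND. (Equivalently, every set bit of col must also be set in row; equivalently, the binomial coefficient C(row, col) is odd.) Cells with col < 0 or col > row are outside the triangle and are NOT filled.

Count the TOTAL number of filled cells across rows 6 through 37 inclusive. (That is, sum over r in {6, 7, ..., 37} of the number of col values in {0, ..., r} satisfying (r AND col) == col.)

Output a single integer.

r6=110 pc2: +4 =4
r7=111 pc3: +8 =12
r8=1000 pc1: +2 =14
r9=1001 pc2: +4 =18
r10=1010 pc2: +4 =22
r11=1011 pc3: +8 =30
r12=1100 pc2: +4 =34
r13=1101 pc3: +8 =42
r14=1110 pc3: +8 =50
r15=1111 pc4: +16 =66
r16=10000 pc1: +2 =68
r17=10001 pc2: +4 =72
r18=10010 pc2: +4 =76
r19=10011 pc3: +8 =84
r20=10100 pc2: +4 =88
r21=10101 pc3: +8 =96
r22=10110 pc3: +8 =104
r23=10111 pc4: +16 =120
r24=11000 pc2: +4 =124
r25=11001 pc3: +8 =132
r26=11010 pc3: +8 =140
r27=11011 pc4: +16 =156
r28=11100 pc3: +8 =164
r29=11101 pc4: +16 =180
r30=11110 pc4: +16 =196
r31=11111 pc5: +32 =228
r32=100000 pc1: +2 =230
r33=100001 pc2: +4 =234
r34=100010 pc2: +4 =238
r35=100011 pc3: +8 =246
r36=100100 pc2: +4 =250
r37=100101 pc3: +8 =258

Answer: 258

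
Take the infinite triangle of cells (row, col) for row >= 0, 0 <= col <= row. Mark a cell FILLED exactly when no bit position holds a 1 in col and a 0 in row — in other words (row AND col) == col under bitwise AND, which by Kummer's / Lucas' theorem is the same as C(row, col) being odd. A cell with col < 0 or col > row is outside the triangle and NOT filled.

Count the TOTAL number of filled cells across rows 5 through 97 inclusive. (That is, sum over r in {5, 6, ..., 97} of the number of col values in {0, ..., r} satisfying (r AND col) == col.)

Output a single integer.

r5=101 pc2: +4 =4
r6=110 pc2: +4 =8
r7=111 pc3: +8 =16
r8=1000 pc1: +2 =18
r9=1001 pc2: +4 =22
r10=1010 pc2: +4 =26
r11=1011 pc3: +8 =34
r12=1100 pc2: +4 =38
r13=1101 pc3: +8 =46
r14=1110 pc3: +8 =54
r15=1111 pc4: +16 =70
r16=10000 pc1: +2 =72
r17=10001 pc2: +4 =76
r18=10010 pc2: +4 =80
r19=10011 pc3: +8 =88
r20=10100 pc2: +4 =92
r21=10101 pc3: +8 =100
r22=10110 pc3: +8 =108
r23=10111 pc4: +16 =124
r24=11000 pc2: +4 =128
r25=11001 pc3: +8 =136
r26=11010 pc3: +8 =144
r27=11011 pc4: +16 =160
r28=11100 pc3: +8 =168
r29=11101 pc4: +16 =184
r30=11110 pc4: +16 =200
r31=11111 pc5: +32 =232
r32=100000 pc1: +2 =234
r33=100001 pc2: +4 =238
r34=100010 pc2: +4 =242
r35=100011 pc3: +8 =250
r36=100100 pc2: +4 =254
r37=100101 pc3: +8 =262
r38=100110 pc3: +8 =270
r39=100111 pc4: +16 =286
r40=101000 pc2: +4 =290
r41=101001 pc3: +8 =298
r42=101010 pc3: +8 =306
r43=101011 pc4: +16 =322
r44=101100 pc3: +8 =330
r45=101101 pc4: +16 =346
r46=101110 pc4: +16 =362
r47=101111 pc5: +32 =394
r48=110000 pc2: +4 =398
r49=110001 pc3: +8 =406
r50=110010 pc3: +8 =414
r51=110011 pc4: +16 =430
r52=110100 pc3: +8 =438
r53=110101 pc4: +16 =454
r54=110110 pc4: +16 =470
r55=110111 pc5: +32 =502
r56=111000 pc3: +8 =510
r57=111001 pc4: +16 =526
r58=111010 pc4: +16 =542
r59=111011 pc5: +32 =574
r60=111100 pc4: +16 =590
r61=111101 pc5: +32 =622
r62=111110 pc5: +32 =654
r63=111111 pc6: +64 =718
r64=1000000 pc1: +2 =720
r65=1000001 pc2: +4 =724
r66=1000010 pc2: +4 =728
r67=1000011 pc3: +8 =736
r68=1000100 pc2: +4 =740
r69=1000101 pc3: +8 =748
r70=1000110 pc3: +8 =756
r71=1000111 pc4: +16 =772
r72=1001000 pc2: +4 =776
r73=1001001 pc3: +8 =784
r74=1001010 pc3: +8 =792
r75=1001011 pc4: +16 =808
r76=1001100 pc3: +8 =816
r77=1001101 pc4: +16 =832
r78=1001110 pc4: +16 =848
r79=1001111 pc5: +32 =880
r80=1010000 pc2: +4 =884
r81=1010001 pc3: +8 =892
r82=1010010 pc3: +8 =900
r83=1010011 pc4: +16 =916
r84=1010100 pc3: +8 =924
r85=1010101 pc4: +16 =940
r86=1010110 pc4: +16 =956
r87=1010111 pc5: +32 =988
r88=1011000 pc3: +8 =996
r89=1011001 pc4: +16 =1012
r90=1011010 pc4: +16 =1028
r91=1011011 pc5: +32 =1060
r92=1011100 pc4: +16 =1076
r93=1011101 pc5: +32 =1108
r94=1011110 pc5: +32 =1140
r95=1011111 pc6: +64 =1204
r96=1100000 pc2: +4 =1208
r97=1100001 pc3: +8 =1216

Answer: 1216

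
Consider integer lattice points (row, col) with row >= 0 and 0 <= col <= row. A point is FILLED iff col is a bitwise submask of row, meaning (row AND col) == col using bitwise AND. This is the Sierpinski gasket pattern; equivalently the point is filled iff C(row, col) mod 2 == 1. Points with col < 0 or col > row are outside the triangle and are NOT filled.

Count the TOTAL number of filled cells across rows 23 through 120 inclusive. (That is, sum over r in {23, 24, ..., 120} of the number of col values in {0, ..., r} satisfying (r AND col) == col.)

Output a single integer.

Answer: 1652

Derivation:
r23=10111 pc4: +16 =16
r24=11000 pc2: +4 =20
r25=11001 pc3: +8 =28
r26=11010 pc3: +8 =36
r27=11011 pc4: +16 =52
r28=11100 pc3: +8 =60
r29=11101 pc4: +16 =76
r30=11110 pc4: +16 =92
r31=11111 pc5: +32 =124
r32=100000 pc1: +2 =126
r33=100001 pc2: +4 =130
r34=100010 pc2: +4 =134
r35=100011 pc3: +8 =142
r36=100100 pc2: +4 =146
r37=100101 pc3: +8 =154
r38=100110 pc3: +8 =162
r39=100111 pc4: +16 =178
r40=101000 pc2: +4 =182
r41=101001 pc3: +8 =190
r42=101010 pc3: +8 =198
r43=101011 pc4: +16 =214
r44=101100 pc3: +8 =222
r45=101101 pc4: +16 =238
r46=101110 pc4: +16 =254
r47=101111 pc5: +32 =286
r48=110000 pc2: +4 =290
r49=110001 pc3: +8 =298
r50=110010 pc3: +8 =306
r51=110011 pc4: +16 =322
r52=110100 pc3: +8 =330
r53=110101 pc4: +16 =346
r54=110110 pc4: +16 =362
r55=110111 pc5: +32 =394
r56=111000 pc3: +8 =402
r57=111001 pc4: +16 =418
r58=111010 pc4: +16 =434
r59=111011 pc5: +32 =466
r60=111100 pc4: +16 =482
r61=111101 pc5: +32 =514
r62=111110 pc5: +32 =546
r63=111111 pc6: +64 =610
r64=1000000 pc1: +2 =612
r65=1000001 pc2: +4 =616
r66=1000010 pc2: +4 =620
r67=1000011 pc3: +8 =628
r68=1000100 pc2: +4 =632
r69=1000101 pc3: +8 =640
r70=1000110 pc3: +8 =648
r71=1000111 pc4: +16 =664
r72=1001000 pc2: +4 =668
r73=1001001 pc3: +8 =676
r74=1001010 pc3: +8 =684
r75=1001011 pc4: +16 =700
r76=1001100 pc3: +8 =708
r77=1001101 pc4: +16 =724
r78=1001110 pc4: +16 =740
r79=1001111 pc5: +32 =772
r80=1010000 pc2: +4 =776
r81=1010001 pc3: +8 =784
r82=1010010 pc3: +8 =792
r83=1010011 pc4: +16 =808
r84=1010100 pc3: +8 =816
r85=1010101 pc4: +16 =832
r86=1010110 pc4: +16 =848
r87=1010111 pc5: +32 =880
r88=1011000 pc3: +8 =888
r89=1011001 pc4: +16 =904
r90=1011010 pc4: +16 =920
r91=1011011 pc5: +32 =952
r92=1011100 pc4: +16 =968
r93=1011101 pc5: +32 =1000
r94=1011110 pc5: +32 =1032
r95=1011111 pc6: +64 =1096
r96=1100000 pc2: +4 =1100
r97=1100001 pc3: +8 =1108
r98=1100010 pc3: +8 =1116
r99=1100011 pc4: +16 =1132
r100=1100100 pc3: +8 =1140
r101=1100101 pc4: +16 =1156
r102=1100110 pc4: +16 =1172
r103=1100111 pc5: +32 =1204
r104=1101000 pc3: +8 =1212
r105=1101001 pc4: +16 =1228
r106=1101010 pc4: +16 =1244
r107=1101011 pc5: +32 =1276
r108=1101100 pc4: +16 =1292
r109=1101101 pc5: +32 =1324
r110=1101110 pc5: +32 =1356
r111=1101111 pc6: +64 =1420
r112=1110000 pc3: +8 =1428
r113=1110001 pc4: +16 =1444
r114=1110010 pc4: +16 =1460
r115=1110011 pc5: +32 =1492
r116=1110100 pc4: +16 =1508
r117=1110101 pc5: +32 =1540
r118=1110110 pc5: +32 =1572
r119=1110111 pc6: +64 =1636
r120=1111000 pc4: +16 =1652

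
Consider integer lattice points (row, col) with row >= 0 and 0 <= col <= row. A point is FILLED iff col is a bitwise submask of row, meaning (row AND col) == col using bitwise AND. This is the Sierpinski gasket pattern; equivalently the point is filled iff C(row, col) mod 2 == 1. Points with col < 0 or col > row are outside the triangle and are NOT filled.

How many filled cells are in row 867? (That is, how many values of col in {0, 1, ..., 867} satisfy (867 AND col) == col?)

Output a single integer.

Answer: 64

Derivation:
867 in binary = 1101100011
popcount(867) = number of 1-bits in 1101100011 = 6
A col c satisfies (867 AND c) == c iff every set bit of c is also set in 867; each of the 6 set bits of 867 can independently be on or off in c.
count = 2^6 = 64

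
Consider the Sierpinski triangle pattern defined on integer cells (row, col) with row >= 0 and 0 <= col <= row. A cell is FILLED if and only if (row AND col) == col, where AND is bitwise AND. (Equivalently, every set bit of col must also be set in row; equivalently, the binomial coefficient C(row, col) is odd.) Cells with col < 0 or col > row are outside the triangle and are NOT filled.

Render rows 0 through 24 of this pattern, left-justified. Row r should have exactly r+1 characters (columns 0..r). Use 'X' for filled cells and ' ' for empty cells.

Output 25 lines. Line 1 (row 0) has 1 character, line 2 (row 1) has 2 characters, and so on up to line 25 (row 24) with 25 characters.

Answer: X
XX
X X
XXXX
X   X
XX  XX
X X X X
XXXXXXXX
X       X
XX      XX
X X     X X
XXXX    XXXX
X   X   X   X
XX  XX  XX  XX
X X X X X X X X
XXXXXXXXXXXXXXXX
X               X
XX              XX
X X             X X
XXXX            XXXX
X   X           X   X
XX  XX          XX  XX
X X X X         X X X X
XXXXXXXX        XXXXXXXX
X       X       X       X

Derivation:
r0=0: X
r1=1: XX
r2=10: X X
r3=11: XXXX
r4=100: X   X
r5=101: XX  XX
r6=110: X X X X
r7=111: XXXXXXXX
r8=1000: X       X
r9=1001: XX      XX
r10=1010: X X     X X
r11=1011: XXXX    XXXX
r12=1100: X   X   X   X
r13=1101: XX  XX  XX  XX
r14=1110: X X X X X X X X
r15=1111: XXXXXXXXXXXXXXXX
r16=10000: X               X
r17=10001: XX              XX
r18=10010: X X             X X
r19=10011: XXXX            XXXX
r20=10100: X   X           X   X
r21=10101: XX  XX          XX  XX
r22=10110: X X X X         X X X X
r23=10111: XXXXXXXX        XXXXXXXX
r24=11000: X       X       X       X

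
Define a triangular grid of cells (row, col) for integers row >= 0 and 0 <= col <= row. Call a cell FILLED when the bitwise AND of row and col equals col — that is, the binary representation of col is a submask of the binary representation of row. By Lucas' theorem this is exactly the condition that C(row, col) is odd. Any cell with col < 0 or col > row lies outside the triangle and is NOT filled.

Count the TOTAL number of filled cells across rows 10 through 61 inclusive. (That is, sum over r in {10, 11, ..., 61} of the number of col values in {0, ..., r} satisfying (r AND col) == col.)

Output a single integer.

r10=1010 pc2: +4 =4
r11=1011 pc3: +8 =12
r12=1100 pc2: +4 =16
r13=1101 pc3: +8 =24
r14=1110 pc3: +8 =32
r15=1111 pc4: +16 =48
r16=10000 pc1: +2 =50
r17=10001 pc2: +4 =54
r18=10010 pc2: +4 =58
r19=10011 pc3: +8 =66
r20=10100 pc2: +4 =70
r21=10101 pc3: +8 =78
r22=10110 pc3: +8 =86
r23=10111 pc4: +16 =102
r24=11000 pc2: +4 =106
r25=11001 pc3: +8 =114
r26=11010 pc3: +8 =122
r27=11011 pc4: +16 =138
r28=11100 pc3: +8 =146
r29=11101 pc4: +16 =162
r30=11110 pc4: +16 =178
r31=11111 pc5: +32 =210
r32=100000 pc1: +2 =212
r33=100001 pc2: +4 =216
r34=100010 pc2: +4 =220
r35=100011 pc3: +8 =228
r36=100100 pc2: +4 =232
r37=100101 pc3: +8 =240
r38=100110 pc3: +8 =248
r39=100111 pc4: +16 =264
r40=101000 pc2: +4 =268
r41=101001 pc3: +8 =276
r42=101010 pc3: +8 =284
r43=101011 pc4: +16 =300
r44=101100 pc3: +8 =308
r45=101101 pc4: +16 =324
r46=101110 pc4: +16 =340
r47=101111 pc5: +32 =372
r48=110000 pc2: +4 =376
r49=110001 pc3: +8 =384
r50=110010 pc3: +8 =392
r51=110011 pc4: +16 =408
r52=110100 pc3: +8 =416
r53=110101 pc4: +16 =432
r54=110110 pc4: +16 =448
r55=110111 pc5: +32 =480
r56=111000 pc3: +8 =488
r57=111001 pc4: +16 =504
r58=111010 pc4: +16 =520
r59=111011 pc5: +32 =552
r60=111100 pc4: +16 =568
r61=111101 pc5: +32 =600

Answer: 600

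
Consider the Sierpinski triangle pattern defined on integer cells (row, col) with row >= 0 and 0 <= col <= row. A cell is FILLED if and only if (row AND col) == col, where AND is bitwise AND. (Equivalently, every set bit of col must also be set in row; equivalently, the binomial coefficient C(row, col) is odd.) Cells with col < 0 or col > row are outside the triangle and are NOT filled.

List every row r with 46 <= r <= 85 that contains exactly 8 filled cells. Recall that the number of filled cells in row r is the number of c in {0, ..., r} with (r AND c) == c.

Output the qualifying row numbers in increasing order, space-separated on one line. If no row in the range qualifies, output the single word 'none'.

Answer: 49 50 52 56 67 69 70 73 74 76 81 82 84

Derivation:
Row r has 2^popcount(r) filled cells, so we need popcount(r) = log2(8) = 3.
Scan r = 46..85 and keep those with exactly 3 one-bits:
r=46=101110 popcount=4 -> skip
r=47=101111 popcount=5 -> skip
r=48=110000 popcount=2 -> skip
r=49=110001 popcount=3 -> KEEP
r=50=110010 popcount=3 -> KEEP
r=51=110011 popcount=4 -> skip
r=52=110100 popcount=3 -> KEEP
r=53=110101 popcount=4 -> skip
r=54=110110 popcount=4 -> skip
r=55=110111 popcount=5 -> skip
r=56=111000 popcount=3 -> KEEP
r=57=111001 popcount=4 -> skip
r=58=111010 popcount=4 -> skip
r=59=111011 popcount=5 -> skip
r=60=111100 popcount=4 -> skip
r=61=111101 popcount=5 -> skip
r=62=111110 popcount=5 -> skip
r=63=111111 popcount=6 -> skip
r=64=1000000 popcount=1 -> skip
r=65=1000001 popcount=2 -> skip
r=66=1000010 popcount=2 -> skip
r=67=1000011 popcount=3 -> KEEP
r=68=1000100 popcount=2 -> skip
r=69=1000101 popcount=3 -> KEEP
r=70=1000110 popcount=3 -> KEEP
r=71=1000111 popcount=4 -> skip
r=72=1001000 popcount=2 -> skip
r=73=1001001 popcount=3 -> KEEP
r=74=1001010 popcount=3 -> KEEP
r=75=1001011 popcount=4 -> skip
r=76=1001100 popcount=3 -> KEEP
r=77=1001101 popcount=4 -> skip
r=78=1001110 popcount=4 -> skip
r=79=1001111 popcount=5 -> skip
r=80=1010000 popcount=2 -> skip
r=81=1010001 popcount=3 -> KEEP
r=82=1010010 popcount=3 -> KEEP
r=83=1010011 popcount=4 -> skip
r=84=1010100 popcount=3 -> KEEP
r=85=1010101 popcount=4 -> skip
Kept rows: 49 50 52 56 67 69 70 73 74 76 81 82 84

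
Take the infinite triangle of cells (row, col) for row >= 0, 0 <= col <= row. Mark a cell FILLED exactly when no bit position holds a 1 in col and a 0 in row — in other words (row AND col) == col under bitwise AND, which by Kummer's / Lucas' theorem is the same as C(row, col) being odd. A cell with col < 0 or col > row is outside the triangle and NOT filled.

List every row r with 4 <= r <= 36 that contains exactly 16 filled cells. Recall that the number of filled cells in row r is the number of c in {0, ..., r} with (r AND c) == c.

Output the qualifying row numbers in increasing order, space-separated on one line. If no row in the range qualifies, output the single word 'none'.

Row r has 2^popcount(r) filled cells, so we need popcount(r) = log2(16) = 4.
Scan r = 4..36 and keep those with exactly 4 one-bits:
r=4=100 popcount=1 -> skip
r=5=101 popcount=2 -> skip
r=6=110 popcount=2 -> skip
r=7=111 popcount=3 -> skip
r=8=1000 popcount=1 -> skip
r=9=1001 popcount=2 -> skip
r=10=1010 popcount=2 -> skip
r=11=1011 popcount=3 -> skip
r=12=1100 popcount=2 -> skip
r=13=1101 popcount=3 -> skip
r=14=1110 popcount=3 -> skip
r=15=1111 popcount=4 -> KEEP
r=16=10000 popcount=1 -> skip
r=17=10001 popcount=2 -> skip
r=18=10010 popcount=2 -> skip
r=19=10011 popcount=3 -> skip
r=20=10100 popcount=2 -> skip
r=21=10101 popcount=3 -> skip
r=22=10110 popcount=3 -> skip
r=23=10111 popcount=4 -> KEEP
r=24=11000 popcount=2 -> skip
r=25=11001 popcount=3 -> skip
r=26=11010 popcount=3 -> skip
r=27=11011 popcount=4 -> KEEP
r=28=11100 popcount=3 -> skip
r=29=11101 popcount=4 -> KEEP
r=30=11110 popcount=4 -> KEEP
r=31=11111 popcount=5 -> skip
r=32=100000 popcount=1 -> skip
r=33=100001 popcount=2 -> skip
r=34=100010 popcount=2 -> skip
r=35=100011 popcount=3 -> skip
r=36=100100 popcount=2 -> skip
Kept rows: 15 23 27 29 30

Answer: 15 23 27 29 30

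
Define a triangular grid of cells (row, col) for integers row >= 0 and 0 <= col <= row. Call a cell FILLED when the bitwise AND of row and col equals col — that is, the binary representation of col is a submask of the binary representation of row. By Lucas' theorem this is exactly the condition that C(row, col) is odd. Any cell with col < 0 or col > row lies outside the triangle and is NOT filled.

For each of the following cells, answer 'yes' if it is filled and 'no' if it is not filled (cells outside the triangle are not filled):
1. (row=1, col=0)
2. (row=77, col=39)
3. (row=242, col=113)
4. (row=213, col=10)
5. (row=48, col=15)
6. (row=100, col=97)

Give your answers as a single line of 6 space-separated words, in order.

Answer: yes no no no no no

Derivation:
(1,0): row=0b1, col=0b0, row AND col = 0b0 = 0; 0 == 0 -> filled
(77,39): row=0b1001101, col=0b100111, row AND col = 0b101 = 5; 5 != 39 -> empty
(242,113): row=0b11110010, col=0b1110001, row AND col = 0b1110000 = 112; 112 != 113 -> empty
(213,10): row=0b11010101, col=0b1010, row AND col = 0b0 = 0; 0 != 10 -> empty
(48,15): row=0b110000, col=0b1111, row AND col = 0b0 = 0; 0 != 15 -> empty
(100,97): row=0b1100100, col=0b1100001, row AND col = 0b1100000 = 96; 96 != 97 -> empty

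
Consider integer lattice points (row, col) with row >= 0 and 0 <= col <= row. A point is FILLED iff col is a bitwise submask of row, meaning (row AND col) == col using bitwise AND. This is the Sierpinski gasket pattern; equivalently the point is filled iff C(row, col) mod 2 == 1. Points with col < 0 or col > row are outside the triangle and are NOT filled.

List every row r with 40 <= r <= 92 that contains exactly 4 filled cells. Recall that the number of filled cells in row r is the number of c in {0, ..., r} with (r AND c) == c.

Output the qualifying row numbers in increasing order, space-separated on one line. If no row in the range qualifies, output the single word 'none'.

Row r has 2^popcount(r) filled cells, so we need popcount(r) = log2(4) = 2.
Scan r = 40..92 and keep those with exactly 2 one-bits:
r=40=101000 popcount=2 -> KEEP
r=41=101001 popcount=3 -> skip
r=42=101010 popcount=3 -> skip
r=43=101011 popcount=4 -> skip
r=44=101100 popcount=3 -> skip
r=45=101101 popcount=4 -> skip
r=46=101110 popcount=4 -> skip
r=47=101111 popcount=5 -> skip
r=48=110000 popcount=2 -> KEEP
r=49=110001 popcount=3 -> skip
r=50=110010 popcount=3 -> skip
r=51=110011 popcount=4 -> skip
r=52=110100 popcount=3 -> skip
r=53=110101 popcount=4 -> skip
r=54=110110 popcount=4 -> skip
r=55=110111 popcount=5 -> skip
r=56=111000 popcount=3 -> skip
r=57=111001 popcount=4 -> skip
r=58=111010 popcount=4 -> skip
r=59=111011 popcount=5 -> skip
r=60=111100 popcount=4 -> skip
r=61=111101 popcount=5 -> skip
r=62=111110 popcount=5 -> skip
r=63=111111 popcount=6 -> skip
r=64=1000000 popcount=1 -> skip
r=65=1000001 popcount=2 -> KEEP
r=66=1000010 popcount=2 -> KEEP
r=67=1000011 popcount=3 -> skip
r=68=1000100 popcount=2 -> KEEP
r=69=1000101 popcount=3 -> skip
r=70=1000110 popcount=3 -> skip
r=71=1000111 popcount=4 -> skip
r=72=1001000 popcount=2 -> KEEP
r=73=1001001 popcount=3 -> skip
r=74=1001010 popcount=3 -> skip
r=75=1001011 popcount=4 -> skip
r=76=1001100 popcount=3 -> skip
r=77=1001101 popcount=4 -> skip
r=78=1001110 popcount=4 -> skip
r=79=1001111 popcount=5 -> skip
r=80=1010000 popcount=2 -> KEEP
r=81=1010001 popcount=3 -> skip
r=82=1010010 popcount=3 -> skip
r=83=1010011 popcount=4 -> skip
r=84=1010100 popcount=3 -> skip
r=85=1010101 popcount=4 -> skip
r=86=1010110 popcount=4 -> skip
r=87=1010111 popcount=5 -> skip
r=88=1011000 popcount=3 -> skip
r=89=1011001 popcount=4 -> skip
r=90=1011010 popcount=4 -> skip
r=91=1011011 popcount=5 -> skip
r=92=1011100 popcount=4 -> skip
Kept rows: 40 48 65 66 68 72 80

Answer: 40 48 65 66 68 72 80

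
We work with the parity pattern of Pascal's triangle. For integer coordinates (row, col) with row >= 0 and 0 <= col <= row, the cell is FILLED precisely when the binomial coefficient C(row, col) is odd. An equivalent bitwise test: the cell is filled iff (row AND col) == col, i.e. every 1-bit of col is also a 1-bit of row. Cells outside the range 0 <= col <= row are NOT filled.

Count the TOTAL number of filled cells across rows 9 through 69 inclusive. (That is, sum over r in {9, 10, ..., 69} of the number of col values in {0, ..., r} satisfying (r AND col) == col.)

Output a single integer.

Answer: 730

Derivation:
r9=1001 pc2: +4 =4
r10=1010 pc2: +4 =8
r11=1011 pc3: +8 =16
r12=1100 pc2: +4 =20
r13=1101 pc3: +8 =28
r14=1110 pc3: +8 =36
r15=1111 pc4: +16 =52
r16=10000 pc1: +2 =54
r17=10001 pc2: +4 =58
r18=10010 pc2: +4 =62
r19=10011 pc3: +8 =70
r20=10100 pc2: +4 =74
r21=10101 pc3: +8 =82
r22=10110 pc3: +8 =90
r23=10111 pc4: +16 =106
r24=11000 pc2: +4 =110
r25=11001 pc3: +8 =118
r26=11010 pc3: +8 =126
r27=11011 pc4: +16 =142
r28=11100 pc3: +8 =150
r29=11101 pc4: +16 =166
r30=11110 pc4: +16 =182
r31=11111 pc5: +32 =214
r32=100000 pc1: +2 =216
r33=100001 pc2: +4 =220
r34=100010 pc2: +4 =224
r35=100011 pc3: +8 =232
r36=100100 pc2: +4 =236
r37=100101 pc3: +8 =244
r38=100110 pc3: +8 =252
r39=100111 pc4: +16 =268
r40=101000 pc2: +4 =272
r41=101001 pc3: +8 =280
r42=101010 pc3: +8 =288
r43=101011 pc4: +16 =304
r44=101100 pc3: +8 =312
r45=101101 pc4: +16 =328
r46=101110 pc4: +16 =344
r47=101111 pc5: +32 =376
r48=110000 pc2: +4 =380
r49=110001 pc3: +8 =388
r50=110010 pc3: +8 =396
r51=110011 pc4: +16 =412
r52=110100 pc3: +8 =420
r53=110101 pc4: +16 =436
r54=110110 pc4: +16 =452
r55=110111 pc5: +32 =484
r56=111000 pc3: +8 =492
r57=111001 pc4: +16 =508
r58=111010 pc4: +16 =524
r59=111011 pc5: +32 =556
r60=111100 pc4: +16 =572
r61=111101 pc5: +32 =604
r62=111110 pc5: +32 =636
r63=111111 pc6: +64 =700
r64=1000000 pc1: +2 =702
r65=1000001 pc2: +4 =706
r66=1000010 pc2: +4 =710
r67=1000011 pc3: +8 =718
r68=1000100 pc2: +4 =722
r69=1000101 pc3: +8 =730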